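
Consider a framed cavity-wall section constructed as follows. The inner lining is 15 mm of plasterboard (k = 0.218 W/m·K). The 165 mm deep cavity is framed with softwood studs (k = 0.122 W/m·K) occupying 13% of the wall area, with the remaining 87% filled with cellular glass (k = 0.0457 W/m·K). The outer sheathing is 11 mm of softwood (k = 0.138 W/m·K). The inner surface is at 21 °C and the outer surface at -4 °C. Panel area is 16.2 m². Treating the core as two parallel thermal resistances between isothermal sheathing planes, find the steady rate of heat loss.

Sheathing layers in series; stud and cavity paths in parallel between them.
R_inner = 0.015/(0.218×16.2) = 0.004247 K/W
R_stud  = 0.165/(0.122×0.13×16.2) = 0.6422 K/W
R_cav   = 0.165/(0.0457×0.87×16.2) = 0.2562 K/W
1/R_core = 1/R_stud + 1/R_cav → R_core = 0.1831 K/W
R_outer = 0.011/(0.138×16.2) = 0.00492 K/W
R_total = 0.1923 K/W
Q = ΔT/R_total = 25/0.1923

Q ≈ 130 W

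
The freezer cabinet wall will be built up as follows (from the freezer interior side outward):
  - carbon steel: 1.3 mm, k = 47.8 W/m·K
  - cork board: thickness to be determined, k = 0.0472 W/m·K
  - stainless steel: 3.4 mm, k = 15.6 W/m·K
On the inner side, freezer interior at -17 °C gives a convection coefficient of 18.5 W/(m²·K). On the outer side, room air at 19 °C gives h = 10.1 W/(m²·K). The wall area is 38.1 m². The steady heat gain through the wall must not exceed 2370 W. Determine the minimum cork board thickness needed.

L ≈ 20.1 mm

Series thermal resistances:
R_inner film = 1/(h_i·A) = 1/(18.5×38.1) = 0.001419 K/W
R_carbon steel = L/(kA) = 0.0013/(47.8×38.1) = 7.138×10^-7 K/W
R_stainless steel = L/(kA) = 0.0034/(15.6×38.1) = 5.72×10^-6 K/W
R_outer film = 1/(h_o·A) = 1/(10.1×38.1) = 0.002599 K/W
Sum of the known resistances R_other = 0.004024 K/W
Required total resistance R_tot = ΔT/Q_allow = 36/2370 = 0.01519 K/W
R_cork board = R_tot − R_other = 0.01117 K/W
L = R·k·A = 0.01117×0.0472×38.1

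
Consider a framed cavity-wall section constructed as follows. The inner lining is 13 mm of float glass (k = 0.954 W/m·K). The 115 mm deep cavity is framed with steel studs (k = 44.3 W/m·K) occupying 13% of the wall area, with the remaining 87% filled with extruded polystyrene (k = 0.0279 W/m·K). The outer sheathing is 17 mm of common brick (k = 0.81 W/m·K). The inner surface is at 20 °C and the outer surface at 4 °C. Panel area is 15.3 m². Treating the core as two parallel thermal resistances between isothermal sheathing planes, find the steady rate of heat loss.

Q ≈ 4490 W

Sheathing layers in series; stud and cavity paths in parallel between them.
R_inner = 0.013/(0.954×15.3) = 8.906×10^-4 K/W
R_stud  = 0.115/(44.3×0.13×15.3) = 0.001305 K/W
R_cav   = 0.115/(0.0279×0.87×15.3) = 0.3097 K/W
1/R_core = 1/R_stud + 1/R_cav → R_core = 0.0013 K/W
R_outer = 0.017/(0.81×15.3) = 0.001372 K/W
R_total = 0.003562 K/W
Q = ΔT/R_total = 16/0.003562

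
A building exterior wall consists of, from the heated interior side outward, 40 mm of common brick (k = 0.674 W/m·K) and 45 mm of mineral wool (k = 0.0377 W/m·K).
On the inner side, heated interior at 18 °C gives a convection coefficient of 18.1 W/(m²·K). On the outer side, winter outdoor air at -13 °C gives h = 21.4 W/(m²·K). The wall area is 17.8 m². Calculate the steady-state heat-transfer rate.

Q ≈ 407 W

Using the resistance-network approach (series):
R_inner film = 1/(h_i·A) = 1/(18.1×17.8) = 0.003104 K/W
R_common brick = L/(kA) = 0.04/(0.674×17.8) = 0.003334 K/W
R_mineral wool = L/(kA) = 0.045/(0.0377×17.8) = 0.06706 K/W
R_outer film = 1/(h_o·A) = 1/(21.4×17.8) = 0.002625 K/W
R_total = 0.07612 K/W
Q = ΔT / R_total = 31 / 0.07612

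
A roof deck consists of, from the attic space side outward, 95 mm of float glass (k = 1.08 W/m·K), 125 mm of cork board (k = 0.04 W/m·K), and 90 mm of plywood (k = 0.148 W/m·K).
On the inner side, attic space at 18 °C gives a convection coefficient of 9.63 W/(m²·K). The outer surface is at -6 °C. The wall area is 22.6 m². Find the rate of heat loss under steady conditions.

Q ≈ 138 W

Treating each layer as a thermal resistance in series:
R_inner film = 1/(h_i·A) = 1/(9.63×22.6) = 0.004595 K/W
R_float glass = L/(kA) = 0.095/(1.08×22.6) = 0.003892 K/W
R_cork board = L/(kA) = 0.125/(0.04×22.6) = 0.1383 K/W
R_plywood = L/(kA) = 0.09/(0.148×22.6) = 0.02691 K/W
R_total = 0.1737 K/W
Q = ΔT / R_total = 24 / 0.1737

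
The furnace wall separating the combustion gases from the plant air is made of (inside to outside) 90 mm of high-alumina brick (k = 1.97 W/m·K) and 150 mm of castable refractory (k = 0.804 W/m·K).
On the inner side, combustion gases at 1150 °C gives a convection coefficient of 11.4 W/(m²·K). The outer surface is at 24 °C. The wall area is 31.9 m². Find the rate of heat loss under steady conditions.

Series thermal resistances:
R_inner film = 1/(h_i·A) = 1/(11.4×31.9) = 0.00275 K/W
R_high-alumina brick = L/(kA) = 0.09/(1.97×31.9) = 0.001432 K/W
R_castable refractory = L/(kA) = 0.15/(0.804×31.9) = 0.005849 K/W
R_total = 0.01003 K/W
Q = ΔT / R_total = 1126 / 0.01003

Q ≈ 112000 W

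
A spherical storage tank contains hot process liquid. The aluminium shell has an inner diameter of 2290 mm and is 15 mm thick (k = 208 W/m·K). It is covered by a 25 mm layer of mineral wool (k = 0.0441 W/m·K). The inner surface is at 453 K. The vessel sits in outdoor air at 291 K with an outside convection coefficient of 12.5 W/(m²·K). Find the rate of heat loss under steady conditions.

Spherical conduction: R = (1/r_in − 1/r_out)/(4πk) per layer; series-sum.
R_aluminium shell = (1/1.145 − 1/1.16)/(4π×208) = 4.321×10^-6 K/W
R_mineral wool = (1/1.16 − 1/1.185)/(4π×0.0441) = 0.03282 K/W
R_outer film = 1/(h·4πr_o²) = 1/(12.5×4π×1.185²) = 0.004534 K/W
R_total = 0.03736 K/W
Q = ΔT/R_total = 162/0.03736

Q ≈ 4340 W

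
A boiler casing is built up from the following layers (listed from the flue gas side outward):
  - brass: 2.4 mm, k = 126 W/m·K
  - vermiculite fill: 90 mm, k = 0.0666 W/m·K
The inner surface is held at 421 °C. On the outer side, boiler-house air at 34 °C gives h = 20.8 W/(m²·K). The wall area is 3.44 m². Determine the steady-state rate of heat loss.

Series thermal resistances:
R_brass = L/(kA) = 0.0024/(126×3.44) = 5.537×10^-6 K/W
R_vermiculite fill = L/(kA) = 0.09/(0.0666×3.44) = 0.3928 K/W
R_outer film = 1/(h_o·A) = 1/(20.8×3.44) = 0.01398 K/W
R_total = 0.4068 K/W
Q = ΔT / R_total = 387 / 0.4068

Q ≈ 951 W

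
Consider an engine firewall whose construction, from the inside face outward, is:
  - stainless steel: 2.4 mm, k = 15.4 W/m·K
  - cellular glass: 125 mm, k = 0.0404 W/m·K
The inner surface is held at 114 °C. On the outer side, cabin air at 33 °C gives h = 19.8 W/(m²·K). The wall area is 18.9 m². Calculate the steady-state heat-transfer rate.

Series thermal resistances:
R_stainless steel = L/(kA) = 0.0024/(15.4×18.9) = 8.246×10^-6 K/W
R_cellular glass = L/(kA) = 0.125/(0.0404×18.9) = 0.1637 K/W
R_outer film = 1/(h_o·A) = 1/(19.8×18.9) = 0.002672 K/W
R_total = 0.1664 K/W
Q = ΔT / R_total = 81 / 0.1664

Q ≈ 487 W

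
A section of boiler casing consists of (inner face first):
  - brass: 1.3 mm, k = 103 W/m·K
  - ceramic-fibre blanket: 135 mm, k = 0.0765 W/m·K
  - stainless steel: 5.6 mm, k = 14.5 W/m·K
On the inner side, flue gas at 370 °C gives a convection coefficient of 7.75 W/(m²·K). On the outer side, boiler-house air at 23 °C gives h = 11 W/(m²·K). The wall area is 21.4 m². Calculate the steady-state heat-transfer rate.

Q ≈ 3740 W

Series thermal resistances:
R_inner film = 1/(h_i·A) = 1/(7.75×21.4) = 0.00603 K/W
R_brass = L/(kA) = 0.0013/(103×21.4) = 5.898×10^-7 K/W
R_ceramic-fibre blanket = L/(kA) = 0.135/(0.0765×21.4) = 0.08246 K/W
R_stainless steel = L/(kA) = 0.0056/(14.5×21.4) = 1.805×10^-5 K/W
R_outer film = 1/(h_o·A) = 1/(11×21.4) = 0.004248 K/W
R_total = 0.09276 K/W
Q = ΔT / R_total = 347 / 0.09276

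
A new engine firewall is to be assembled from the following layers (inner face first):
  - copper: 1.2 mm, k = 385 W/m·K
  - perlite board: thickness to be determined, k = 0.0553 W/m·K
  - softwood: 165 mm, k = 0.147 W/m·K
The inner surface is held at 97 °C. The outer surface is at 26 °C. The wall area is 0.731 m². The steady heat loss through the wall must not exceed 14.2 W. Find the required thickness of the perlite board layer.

Thermal resistances in series:
R_copper = L/(kA) = 0.0012/(385×0.731) = 4.264×10^-6 K/W
R_softwood = L/(kA) = 0.165/(0.147×0.731) = 1.535 K/W
Sum of the known resistances R_other = 1.536 K/W
Required total resistance R_tot = ΔT/Q_allow = 71/14.2 = 5 K/W
R_perlite board = R_tot − R_other = 3.464 K/W
L = R·k·A = 3.464×0.0553×0.731

L ≈ 140 mm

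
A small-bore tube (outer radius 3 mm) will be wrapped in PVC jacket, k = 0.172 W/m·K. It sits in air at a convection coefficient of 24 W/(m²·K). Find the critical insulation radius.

For a cylinder r_cr = k/h = 0.172/24
r_cr = 7.17 mm; since the bare radius (3 mm) is below r_cr, adding a thin layer of insulation will *increase* heat loss.

r_cr ≈ 7.17 mm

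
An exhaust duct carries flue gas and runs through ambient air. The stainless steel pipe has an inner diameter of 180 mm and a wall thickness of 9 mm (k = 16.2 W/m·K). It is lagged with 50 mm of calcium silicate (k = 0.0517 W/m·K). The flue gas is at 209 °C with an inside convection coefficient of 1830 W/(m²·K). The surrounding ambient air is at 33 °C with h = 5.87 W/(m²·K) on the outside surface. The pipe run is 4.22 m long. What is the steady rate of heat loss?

Treating each annulus and film as a series resistance:
R_inner film = 1/(h_i·2πr₁L) = 1/(1830×2π×0.09×4.22) = 2.29×10^-4 K/W
R_stainless steel pipe wall = ln(99/90)/(2π×16.2×4.22) = 2.219×10^-4 K/W
R_calcium silicate = ln(149/99)/(2π×0.0517×4.22) = 0.2982 K/W
R_outer film = 1/(h_o·2πr_oL) = 1/(5.87×2π×0.149×4.22) = 0.04312 K/W
R_total = 0.3418 K/W
Q = ΔT/R_total = 176/0.3418

Q ≈ 515 W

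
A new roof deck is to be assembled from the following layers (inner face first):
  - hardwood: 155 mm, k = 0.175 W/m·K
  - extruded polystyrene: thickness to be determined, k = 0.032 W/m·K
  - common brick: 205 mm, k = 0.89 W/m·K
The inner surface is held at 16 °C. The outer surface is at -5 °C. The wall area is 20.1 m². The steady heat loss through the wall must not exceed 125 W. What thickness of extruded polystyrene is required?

Thermal resistances in series:
R_hardwood = L/(kA) = 0.155/(0.175×20.1) = 0.04407 K/W
R_common brick = L/(kA) = 0.205/(0.89×20.1) = 0.01146 K/W
Sum of the known resistances R_other = 0.05552 K/W
Required total resistance R_tot = ΔT/Q_allow = 21/125 = 0.168 K/W
R_extruded polystyrene = R_tot − R_other = 0.1125 K/W
L = R·k·A = 0.1125×0.032×20.1

L ≈ 72.3 mm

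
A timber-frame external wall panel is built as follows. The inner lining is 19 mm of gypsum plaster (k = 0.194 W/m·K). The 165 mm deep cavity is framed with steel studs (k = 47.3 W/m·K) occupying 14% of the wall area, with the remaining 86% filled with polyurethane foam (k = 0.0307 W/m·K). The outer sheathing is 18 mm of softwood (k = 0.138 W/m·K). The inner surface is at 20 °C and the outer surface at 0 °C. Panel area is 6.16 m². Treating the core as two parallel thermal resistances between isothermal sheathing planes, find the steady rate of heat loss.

Q ≈ 487 W

Sheathing layers in series; stud and cavity paths in parallel between them.
R_inner = 0.019/(0.194×6.16) = 0.0159 K/W
R_stud  = 0.165/(47.3×0.14×6.16) = 0.004045 K/W
R_cav   = 0.165/(0.0307×0.86×6.16) = 1.015 K/W
1/R_core = 1/R_stud + 1/R_cav → R_core = 0.004029 K/W
R_outer = 0.018/(0.138×6.16) = 0.02117 K/W
R_total = 0.0411 K/W
Q = ΔT/R_total = 20/0.0411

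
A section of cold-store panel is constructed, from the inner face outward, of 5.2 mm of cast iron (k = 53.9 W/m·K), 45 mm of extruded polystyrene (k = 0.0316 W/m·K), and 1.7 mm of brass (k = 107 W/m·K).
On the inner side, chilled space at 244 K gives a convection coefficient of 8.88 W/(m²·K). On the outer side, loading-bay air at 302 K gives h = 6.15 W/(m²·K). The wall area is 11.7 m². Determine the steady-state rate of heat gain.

Q ≈ 399 W

Series thermal resistances:
R_inner film = 1/(h_i·A) = 1/(8.88×11.7) = 0.009625 K/W
R_cast iron = L/(kA) = 0.0052/(53.9×11.7) = 8.246×10^-6 K/W
R_extruded polystyrene = L/(kA) = 0.045/(0.0316×11.7) = 0.1217 K/W
R_brass = L/(kA) = 0.0017/(107×11.7) = 1.358×10^-6 K/W
R_outer film = 1/(h_o·A) = 1/(6.15×11.7) = 0.0139 K/W
R_total = 0.1452 K/W
Q = ΔT / R_total = 58 / 0.1452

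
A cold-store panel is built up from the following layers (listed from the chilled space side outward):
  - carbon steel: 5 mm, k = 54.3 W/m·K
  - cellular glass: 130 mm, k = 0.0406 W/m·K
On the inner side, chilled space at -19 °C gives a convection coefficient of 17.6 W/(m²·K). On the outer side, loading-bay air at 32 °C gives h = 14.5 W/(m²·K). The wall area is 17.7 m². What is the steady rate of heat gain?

Series thermal resistances:
R_inner film = 1/(h_i·A) = 1/(17.6×17.7) = 0.00321 K/W
R_carbon steel = L/(kA) = 0.005/(54.3×17.7) = 5.202×10^-6 K/W
R_cellular glass = L/(kA) = 0.13/(0.0406×17.7) = 0.1809 K/W
R_outer film = 1/(h_o·A) = 1/(14.5×17.7) = 0.003896 K/W
R_total = 0.188 K/W
Q = ΔT / R_total = 51 / 0.188

Q ≈ 271 W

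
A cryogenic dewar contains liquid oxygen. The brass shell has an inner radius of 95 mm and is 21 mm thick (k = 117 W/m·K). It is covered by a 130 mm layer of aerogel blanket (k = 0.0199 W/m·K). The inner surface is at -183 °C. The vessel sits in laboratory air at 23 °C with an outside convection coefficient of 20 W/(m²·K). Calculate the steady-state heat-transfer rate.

Radial (spherical) resistances in series:
R_brass shell = (1/0.095 − 1/0.116)/(4π×117) = 0.001296 K/W
R_aerogel blanket = (1/0.116 − 1/0.246)/(4π×0.0199) = 18.22 K/W
R_outer film = 1/(h·4πr_o²) = 1/(20×4π×0.246²) = 0.06575 K/W
R_total = 18.28 K/W
Q = ΔT/R_total = 206/18.28

Q ≈ 11.3 W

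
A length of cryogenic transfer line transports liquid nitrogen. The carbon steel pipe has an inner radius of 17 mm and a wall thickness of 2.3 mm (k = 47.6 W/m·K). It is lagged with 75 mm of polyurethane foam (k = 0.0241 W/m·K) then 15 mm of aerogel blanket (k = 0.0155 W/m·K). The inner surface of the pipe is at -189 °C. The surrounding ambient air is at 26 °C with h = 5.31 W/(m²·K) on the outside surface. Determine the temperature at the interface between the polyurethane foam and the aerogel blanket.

Cylindrical conduction, so R = ln(r₂/r₁)/(2πkL) per layer, in series:
R_carbon steel pipe wall = ln(19.3/17)/(2π×47.6×1) = 4.243×10^-4 K/W
R_polyurethane foam = ln(94.3/19.3)/(2π×0.0241×1) = 10.48 K/W
R_aerogel blanket = ln(109.3/94.3)/(2π×0.0155×1) = 1.516 K/W
R_outer film = 1/(h_o·2πr_oL) = 1/(5.31×2π×0.1093×1) = 0.2742 K/W
R_total = 12.27 K/W
Q = ΔT/R_total = 215/12.27
Q = 17.5 W/m
T_interface = T_inner + Q·ΣR(inner→interface) = -189 + 17.5×10.48

T ≈ -5.37 °C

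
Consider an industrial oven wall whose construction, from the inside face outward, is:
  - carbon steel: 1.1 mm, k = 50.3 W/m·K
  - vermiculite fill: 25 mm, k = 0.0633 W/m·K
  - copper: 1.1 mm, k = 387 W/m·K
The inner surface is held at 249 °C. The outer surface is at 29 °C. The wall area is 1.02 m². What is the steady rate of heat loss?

Thermal resistances in series:
R_carbon steel = L/(kA) = 0.0011/(50.3×1.02) = 2.144×10^-5 K/W
R_vermiculite fill = L/(kA) = 0.025/(0.0633×1.02) = 0.3872 K/W
R_copper = L/(kA) = 0.0011/(387×1.02) = 2.787×10^-6 K/W
R_total = 0.3872 K/W
Q = ΔT / R_total = 220 / 0.3872

Q ≈ 568 W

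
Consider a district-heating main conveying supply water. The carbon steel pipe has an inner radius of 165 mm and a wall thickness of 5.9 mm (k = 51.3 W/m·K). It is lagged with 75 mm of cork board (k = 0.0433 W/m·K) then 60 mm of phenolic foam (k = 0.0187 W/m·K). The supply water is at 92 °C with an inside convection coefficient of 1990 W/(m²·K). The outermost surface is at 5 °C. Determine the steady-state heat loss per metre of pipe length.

q′ ≈ 27.2 W/m

Radial resistances (cylindrical: R_cond = ln(r_o/r_i)/(2πkL), R_conv = 1/(h·2πrL)):
R_inner film = 1/(h_i·2πr₁L) = 1/(1990×2π×0.165×1) = 4.847×10^-4 K/W
R_carbon steel pipe wall = ln(170.9/165)/(2π×51.3×1) = 1.09×10^-4 K/W
R_cork board = ln(245.9/170.9)/(2π×0.0433×1) = 1.337 K/W
R_phenolic foam = ln(305.9/245.9)/(2π×0.0187×1) = 1.858 K/W
R_total = 3.196 K/W
Q = ΔT/R_total = 87/3.196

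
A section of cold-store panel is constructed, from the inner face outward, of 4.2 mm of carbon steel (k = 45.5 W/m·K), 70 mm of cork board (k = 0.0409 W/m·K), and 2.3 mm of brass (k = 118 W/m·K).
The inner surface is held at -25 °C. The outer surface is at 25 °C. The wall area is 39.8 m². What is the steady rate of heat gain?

Using the resistance-network approach (series):
R_carbon steel = L/(kA) = 0.0042/(45.5×39.8) = 2.319×10^-6 K/W
R_cork board = L/(kA) = 0.07/(0.0409×39.8) = 0.043 K/W
R_brass = L/(kA) = 0.0023/(118×39.8) = 4.897×10^-7 K/W
R_total = 0.04301 K/W
Q = ΔT / R_total = 50 / 0.04301

Q ≈ 1160 W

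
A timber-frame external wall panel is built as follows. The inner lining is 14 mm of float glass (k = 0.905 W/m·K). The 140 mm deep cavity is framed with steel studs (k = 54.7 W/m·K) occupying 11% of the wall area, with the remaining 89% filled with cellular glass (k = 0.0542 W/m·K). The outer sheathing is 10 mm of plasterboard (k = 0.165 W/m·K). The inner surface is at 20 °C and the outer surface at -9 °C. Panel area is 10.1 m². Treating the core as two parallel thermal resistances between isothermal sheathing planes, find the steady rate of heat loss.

Q ≈ 2950 W

Sheathing layers in series; stud and cavity paths in parallel between them.
R_inner = 0.014/(0.905×10.1) = 0.001532 K/W
R_stud  = 0.14/(54.7×0.11×10.1) = 0.002304 K/W
R_cav   = 0.14/(0.0542×0.89×10.1) = 0.2874 K/W
1/R_core = 1/R_stud + 1/R_cav → R_core = 0.002285 K/W
R_outer = 0.01/(0.165×10.1) = 0.006001 K/W
R_total = 0.009818 K/W
Q = ΔT/R_total = 29/0.009818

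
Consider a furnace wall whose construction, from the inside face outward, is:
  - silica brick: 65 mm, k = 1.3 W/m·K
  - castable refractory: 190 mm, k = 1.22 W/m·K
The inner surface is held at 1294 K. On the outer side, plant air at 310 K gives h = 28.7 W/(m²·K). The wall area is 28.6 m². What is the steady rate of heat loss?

Using the resistance-network approach (series):
R_silica brick = L/(kA) = 0.065/(1.3×28.6) = 0.001748 K/W
R_castable refractory = L/(kA) = 0.19/(1.22×28.6) = 0.005445 K/W
R_outer film = 1/(h_o·A) = 1/(28.7×28.6) = 0.001218 K/W
R_total = 0.008412 K/W
Q = ΔT / R_total = 984 / 0.008412

Q ≈ 117000 W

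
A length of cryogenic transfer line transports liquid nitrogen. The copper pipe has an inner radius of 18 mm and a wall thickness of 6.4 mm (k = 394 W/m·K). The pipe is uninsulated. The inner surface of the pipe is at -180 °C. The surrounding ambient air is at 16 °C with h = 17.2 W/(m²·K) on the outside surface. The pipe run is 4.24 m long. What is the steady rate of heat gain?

Q ≈ 2190 W

Per-layer cylindrical resistances, series-summed:
R_copper pipe wall = ln(24.4/18)/(2π×394×4.24) = 2.898×10^-5 K/W
R_outer film = 1/(h_o·2πr_oL) = 1/(17.2×2π×0.0244×4.24) = 0.08944 K/W
R_total = 0.08947 K/W
Q = ΔT/R_total = 196/0.08947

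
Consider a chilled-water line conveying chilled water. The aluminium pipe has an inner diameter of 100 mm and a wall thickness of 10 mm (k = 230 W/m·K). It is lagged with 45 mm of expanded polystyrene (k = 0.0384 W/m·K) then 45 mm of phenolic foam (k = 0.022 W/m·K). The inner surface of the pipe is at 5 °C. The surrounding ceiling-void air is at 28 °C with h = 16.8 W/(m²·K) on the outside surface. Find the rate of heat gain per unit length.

Treating each annulus and film as a series resistance:
R_aluminium pipe wall = ln(60/50)/(2π×230×1) = 1.262×10^-4 K/W
R_expanded polystyrene = ln(105/60)/(2π×0.0384×1) = 2.319 K/W
R_phenolic foam = ln(150/105)/(2π×0.022×1) = 2.58 K/W
R_outer film = 1/(h_o·2πr_oL) = 1/(16.8×2π×0.15×1) = 0.06316 K/W
R_total = 4.963 K/W
Q = ΔT/R_total = 23/4.963

q′ ≈ 4.63 W/m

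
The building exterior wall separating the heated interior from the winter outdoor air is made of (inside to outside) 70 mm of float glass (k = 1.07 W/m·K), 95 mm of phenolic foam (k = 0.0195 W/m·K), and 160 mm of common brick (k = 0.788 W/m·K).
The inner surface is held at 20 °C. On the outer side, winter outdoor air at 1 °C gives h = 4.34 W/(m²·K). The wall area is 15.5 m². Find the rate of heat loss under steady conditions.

Q ≈ 54.8 W

Using the resistance-network approach (series):
R_float glass = L/(kA) = 0.07/(1.07×15.5) = 0.004221 K/W
R_phenolic foam = L/(kA) = 0.095/(0.0195×15.5) = 0.3143 K/W
R_common brick = L/(kA) = 0.16/(0.788×15.5) = 0.0131 K/W
R_outer film = 1/(h_o·A) = 1/(4.34×15.5) = 0.01487 K/W
R_total = 0.3465 K/W
Q = ΔT / R_total = 19 / 0.3465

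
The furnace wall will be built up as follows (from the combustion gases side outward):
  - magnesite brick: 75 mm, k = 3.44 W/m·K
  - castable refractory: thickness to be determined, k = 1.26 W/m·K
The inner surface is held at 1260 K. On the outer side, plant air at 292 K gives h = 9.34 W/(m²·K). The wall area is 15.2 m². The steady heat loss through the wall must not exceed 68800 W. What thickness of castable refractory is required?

L ≈ 107 mm

Using the resistance-network approach (series):
R_magnesite brick = L/(kA) = 0.075/(3.44×15.2) = 0.001434 K/W
R_outer film = 1/(h_o·A) = 1/(9.34×15.2) = 0.007044 K/W
Sum of the known resistances R_other = 0.008478 K/W
Required total resistance R_tot = ΔT/Q_allow = 968/68800 = 0.01407 K/W
R_castable refractory = R_tot − R_other = 0.005592 K/W
L = R·k·A = 0.005592×1.26×15.2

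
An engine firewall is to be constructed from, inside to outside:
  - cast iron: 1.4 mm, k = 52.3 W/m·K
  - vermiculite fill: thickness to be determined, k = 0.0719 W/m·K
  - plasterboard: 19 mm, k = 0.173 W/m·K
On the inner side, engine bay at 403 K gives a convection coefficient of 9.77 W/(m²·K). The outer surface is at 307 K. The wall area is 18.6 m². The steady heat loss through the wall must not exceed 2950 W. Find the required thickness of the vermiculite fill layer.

L ≈ 28.3 mm

Using the resistance-network approach (series):
R_inner film = 1/(h_i·A) = 1/(9.77×18.6) = 0.005503 K/W
R_cast iron = L/(kA) = 0.0014/(52.3×18.6) = 1.439×10^-6 K/W
R_plasterboard = L/(kA) = 0.019/(0.173×18.6) = 0.005905 K/W
Sum of the known resistances R_other = 0.01141 K/W
Required total resistance R_tot = ΔT/Q_allow = 96/2950 = 0.03254 K/W
R_vermiculite fill = R_tot − R_other = 0.02113 K/W
L = R·k·A = 0.02113×0.0719×18.6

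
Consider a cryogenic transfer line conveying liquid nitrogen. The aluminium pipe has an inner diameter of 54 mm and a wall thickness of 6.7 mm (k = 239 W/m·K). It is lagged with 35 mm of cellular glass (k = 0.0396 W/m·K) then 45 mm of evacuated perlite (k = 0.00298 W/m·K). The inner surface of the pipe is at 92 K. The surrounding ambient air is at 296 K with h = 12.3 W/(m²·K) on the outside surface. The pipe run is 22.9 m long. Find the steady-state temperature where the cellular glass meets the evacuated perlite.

T ≈ 112 K

For a radial system each layer contributes R = ln(r_out/r_in)/(2πkL); films add R = 1/(hA).
R_aluminium pipe wall = ln(33.7/27)/(2π×239×22.9) = 6.446×10^-6 K/W
R_cellular glass = ln(68.7/33.7)/(2π×0.0396×22.9) = 0.125 K/W
R_evacuated perlite = ln(113.7/68.7)/(2π×0.00298×22.9) = 1.175 K/W
R_outer film = 1/(h_o·2πr_oL) = 1/(12.3×2π×0.1137×22.9) = 0.00497 K/W
R_total = 1.305 K/W
Q = ΔT/R_total = 204/1.305
Q = 156 W
T_interface = T_inner + Q·ΣR(inner→interface) = 92 + 156×0.125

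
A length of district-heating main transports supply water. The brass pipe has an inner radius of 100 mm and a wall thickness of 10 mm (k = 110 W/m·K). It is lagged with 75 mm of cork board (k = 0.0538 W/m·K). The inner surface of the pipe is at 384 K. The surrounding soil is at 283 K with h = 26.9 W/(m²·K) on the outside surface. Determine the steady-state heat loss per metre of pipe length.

Treating each annulus and film as a series resistance:
R_brass pipe wall = ln(110/100)/(2π×110×1) = 1.379×10^-4 K/W
R_cork board = ln(185/110)/(2π×0.0538×1) = 1.538 K/W
R_outer film = 1/(h_o·2πr_oL) = 1/(26.9×2π×0.185×1) = 0.03198 K/W
R_total = 1.57 K/W
Q = ΔT/R_total = 101/1.57

q′ ≈ 64.3 W/m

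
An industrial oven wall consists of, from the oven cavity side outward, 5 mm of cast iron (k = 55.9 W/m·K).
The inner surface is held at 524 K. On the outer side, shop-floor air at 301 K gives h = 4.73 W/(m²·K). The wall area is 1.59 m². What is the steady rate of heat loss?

Series thermal resistances:
R_cast iron = L/(kA) = 0.005/(55.9×1.59) = 5.625×10^-5 K/W
R_outer film = 1/(h_o·A) = 1/(4.73×1.59) = 0.133 K/W
R_total = 0.133 K/W
Q = ΔT / R_total = 223 / 0.133

Q ≈ 1680 W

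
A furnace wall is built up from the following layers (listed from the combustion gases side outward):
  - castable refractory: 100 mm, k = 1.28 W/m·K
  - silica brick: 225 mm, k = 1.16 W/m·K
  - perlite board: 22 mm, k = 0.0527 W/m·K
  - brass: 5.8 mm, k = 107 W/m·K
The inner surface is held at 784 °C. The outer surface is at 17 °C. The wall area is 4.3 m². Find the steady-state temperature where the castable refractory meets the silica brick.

Series thermal resistances:
R_castable refractory = L/(kA) = 0.1/(1.28×4.3) = 0.01817 K/W
R_silica brick = L/(kA) = 0.225/(1.16×4.3) = 0.04511 K/W
R_perlite board = L/(kA) = 0.022/(0.0527×4.3) = 0.09708 K/W
R_brass = L/(kA) = 0.0058/(107×4.3) = 1.261×10^-5 K/W
R_total = 0.1604 K/W;  Q = ΔT/R_total = 767/0.1604 = 4783 W
T_interface = T_inner − Q·ΣR(inner→interface) = 784 − 4780×0.01817

T ≈ 697 °C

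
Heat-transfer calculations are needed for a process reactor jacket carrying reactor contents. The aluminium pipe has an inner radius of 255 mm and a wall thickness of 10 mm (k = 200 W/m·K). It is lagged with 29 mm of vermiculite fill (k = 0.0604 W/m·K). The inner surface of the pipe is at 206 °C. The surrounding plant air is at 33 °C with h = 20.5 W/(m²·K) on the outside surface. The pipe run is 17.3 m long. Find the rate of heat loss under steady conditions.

Q ≈ 9970 W

Per-layer cylindrical resistances, series-summed:
R_aluminium pipe wall = ln(265/255)/(2π×200×17.3) = 1.769×10^-6 K/W
R_vermiculite fill = ln(294/265)/(2π×0.0604×17.3) = 0.01582 K/W
R_outer film = 1/(h_o·2πr_oL) = 1/(20.5×2π×0.294×17.3) = 0.001526 K/W
R_total = 0.01735 K/W
Q = ΔT/R_total = 173/0.01735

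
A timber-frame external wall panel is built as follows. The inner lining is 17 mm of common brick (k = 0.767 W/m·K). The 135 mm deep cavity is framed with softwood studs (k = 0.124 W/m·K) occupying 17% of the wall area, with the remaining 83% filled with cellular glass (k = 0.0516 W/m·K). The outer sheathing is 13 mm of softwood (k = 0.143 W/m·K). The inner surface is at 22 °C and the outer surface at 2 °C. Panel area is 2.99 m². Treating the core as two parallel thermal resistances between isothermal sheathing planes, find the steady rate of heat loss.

Q ≈ 26.9 W

Sheathing layers in series; stud and cavity paths in parallel between them.
R_inner = 0.017/(0.767×2.99) = 0.007413 K/W
R_stud  = 0.135/(0.124×0.17×2.99) = 2.142 K/W
R_cav   = 0.135/(0.0516×0.83×2.99) = 1.054 K/W
1/R_core = 1/R_stud + 1/R_cav → R_core = 0.7065 K/W
R_outer = 0.013/(0.143×2.99) = 0.0304 K/W
R_total = 0.7443 K/W
Q = ΔT/R_total = 20/0.7443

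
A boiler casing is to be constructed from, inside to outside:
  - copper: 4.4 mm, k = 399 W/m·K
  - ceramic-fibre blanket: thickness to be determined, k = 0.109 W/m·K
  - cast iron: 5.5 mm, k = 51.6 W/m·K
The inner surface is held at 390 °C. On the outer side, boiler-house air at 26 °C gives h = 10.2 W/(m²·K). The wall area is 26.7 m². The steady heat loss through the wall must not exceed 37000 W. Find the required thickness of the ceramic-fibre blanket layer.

Model the wall as resistances in series:
R_copper = L/(kA) = 0.0044/(399×26.7) = 4.13×10^-7 K/W
R_cast iron = L/(kA) = 0.0055/(51.6×26.7) = 3.992×10^-6 K/W
R_outer film = 1/(h_o·A) = 1/(10.2×26.7) = 0.003672 K/W
Sum of the known resistances R_other = 0.003676 K/W
Required total resistance R_tot = ΔT/Q_allow = 364/37000 = 0.009838 K/W
R_ceramic-fibre blanket = R_tot − R_other = 0.006162 K/W
L = R·k·A = 0.006162×0.109×26.7

L ≈ 17.9 mm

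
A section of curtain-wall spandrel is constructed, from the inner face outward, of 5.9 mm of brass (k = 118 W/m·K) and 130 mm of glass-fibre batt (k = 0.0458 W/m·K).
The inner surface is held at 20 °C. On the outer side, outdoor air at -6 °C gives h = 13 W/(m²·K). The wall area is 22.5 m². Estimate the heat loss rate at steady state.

Q ≈ 201 W

Series thermal resistances:
R_brass = L/(kA) = 0.0059/(118×22.5) = 2.222×10^-6 K/W
R_glass-fibre batt = L/(kA) = 0.13/(0.0458×22.5) = 0.1262 K/W
R_outer film = 1/(h_o·A) = 1/(13×22.5) = 0.003419 K/W
R_total = 0.1296 K/W
Q = ΔT / R_total = 26 / 0.1296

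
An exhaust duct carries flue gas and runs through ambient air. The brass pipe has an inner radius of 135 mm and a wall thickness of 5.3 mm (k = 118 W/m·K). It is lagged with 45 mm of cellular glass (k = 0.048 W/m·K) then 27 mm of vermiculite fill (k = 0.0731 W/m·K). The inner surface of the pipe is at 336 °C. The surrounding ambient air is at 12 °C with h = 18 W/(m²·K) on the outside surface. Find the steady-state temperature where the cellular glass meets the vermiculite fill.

Treating each annulus and film as a series resistance:
R_brass pipe wall = ln(140.3/135)/(2π×118×1) = 5.194×10^-5 K/W
R_cellular glass = ln(185.3/140.3)/(2π×0.048×1) = 0.9224 K/W
R_vermiculite fill = ln(212.3/185.3)/(2π×0.0731×1) = 0.2962 K/W
R_outer film = 1/(h_o·2πr_oL) = 1/(18×2π×0.2123×1) = 0.04165 K/W
R_total = 1.26 K/W
Q = ΔT/R_total = 324/1.26
Q = 257 W/m
T_interface = T_inner − Q·ΣR(inner→interface) = 336 − 257×0.9225

T ≈ 98.8 °C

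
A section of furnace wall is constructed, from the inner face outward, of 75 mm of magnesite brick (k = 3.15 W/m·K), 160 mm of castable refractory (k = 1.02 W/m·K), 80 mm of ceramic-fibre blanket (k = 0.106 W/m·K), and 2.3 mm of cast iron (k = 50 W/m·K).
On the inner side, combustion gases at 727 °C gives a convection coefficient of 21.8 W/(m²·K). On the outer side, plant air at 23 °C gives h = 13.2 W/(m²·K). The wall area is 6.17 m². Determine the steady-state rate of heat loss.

Q ≈ 4110 W

Treating each layer as a thermal resistance in series:
R_inner film = 1/(h_i·A) = 1/(21.8×6.17) = 0.007435 K/W
R_magnesite brick = L/(kA) = 0.075/(3.15×6.17) = 0.003859 K/W
R_castable refractory = L/(kA) = 0.16/(1.02×6.17) = 0.02542 K/W
R_ceramic-fibre blanket = L/(kA) = 0.08/(0.106×6.17) = 0.1223 K/W
R_cast iron = L/(kA) = 0.0023/(50×6.17) = 7.455×10^-6 K/W
R_outer film = 1/(h_o·A) = 1/(13.2×6.17) = 0.01228 K/W
R_total = 0.1713 K/W
Q = ΔT / R_total = 704 / 0.1713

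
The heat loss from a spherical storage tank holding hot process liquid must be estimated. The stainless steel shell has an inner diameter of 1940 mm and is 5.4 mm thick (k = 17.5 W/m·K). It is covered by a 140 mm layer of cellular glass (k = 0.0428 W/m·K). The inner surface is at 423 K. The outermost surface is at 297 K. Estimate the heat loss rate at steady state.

Q ≈ 527 W

Spherical conduction: R = (1/r_in − 1/r_out)/(4πk) per layer; series-sum.
R_stainless steel shell = (1/0.97 − 1/0.9754)/(4π×17.5) = 2.595×10^-5 K/W
R_cellular glass = (1/0.9754 − 1/1.1154)/(4π×0.0428) = 0.2393 K/W
R_total = 0.2393 K/W
Q = ΔT/R_total = 126/0.2393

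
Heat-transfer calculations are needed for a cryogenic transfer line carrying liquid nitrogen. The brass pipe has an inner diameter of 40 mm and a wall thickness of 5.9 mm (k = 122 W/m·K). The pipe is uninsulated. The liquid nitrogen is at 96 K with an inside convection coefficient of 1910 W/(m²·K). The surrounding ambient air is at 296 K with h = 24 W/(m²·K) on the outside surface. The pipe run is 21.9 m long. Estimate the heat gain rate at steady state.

Per-layer cylindrical resistances, series-summed:
R_inner film = 1/(h_i·2πr₁L) = 1/(1910×2π×0.02×21.9) = 1.902×10^-4 K/W
R_brass pipe wall = ln(25.9/20)/(2π×122×21.9) = 1.54×10^-5 K/W
R_outer film = 1/(h_o·2πr_oL) = 1/(24×2π×0.0259×21.9) = 0.01169 K/W
R_total = 0.0119 K/W
Q = ΔT/R_total = 200/0.0119

Q ≈ 16800 W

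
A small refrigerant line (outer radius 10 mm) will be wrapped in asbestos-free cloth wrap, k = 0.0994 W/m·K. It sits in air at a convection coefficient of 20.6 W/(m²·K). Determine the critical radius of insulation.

r_cr ≈ 4.83 mm

For a cylinder r_cr = k/h = 0.0994/20.6
r_cr = 4.83 mm; since the bare radius (10 mm) is above r_cr, any added insulation will reduce heat loss.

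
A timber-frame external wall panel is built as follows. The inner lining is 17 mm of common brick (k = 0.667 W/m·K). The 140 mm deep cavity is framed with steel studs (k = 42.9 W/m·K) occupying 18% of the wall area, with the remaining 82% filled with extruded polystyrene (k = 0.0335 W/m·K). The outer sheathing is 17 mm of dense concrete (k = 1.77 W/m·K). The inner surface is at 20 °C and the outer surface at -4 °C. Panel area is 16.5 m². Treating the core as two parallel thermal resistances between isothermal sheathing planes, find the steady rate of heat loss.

Q ≈ 7450 W

Sheathing layers in series; stud and cavity paths in parallel between them.
R_inner = 0.017/(0.667×16.5) = 0.001545 K/W
R_stud  = 0.14/(42.9×0.18×16.5) = 0.001099 K/W
R_cav   = 0.14/(0.0335×0.82×16.5) = 0.3089 K/W
1/R_core = 1/R_stud + 1/R_cav → R_core = 0.001095 K/W
R_outer = 0.017/(1.77×16.5) = 5.821×10^-4 K/W
R_total = 0.003222 K/W
Q = ΔT/R_total = 24/0.003222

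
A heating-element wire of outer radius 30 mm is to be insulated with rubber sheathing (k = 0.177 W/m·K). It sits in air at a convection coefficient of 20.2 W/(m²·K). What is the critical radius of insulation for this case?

For a cylinder r_cr = k/h = 0.177/20.2
r_cr = 8.76 mm; since the bare radius (30 mm) is above r_cr, any added insulation will reduce heat loss.

r_cr ≈ 8.76 mm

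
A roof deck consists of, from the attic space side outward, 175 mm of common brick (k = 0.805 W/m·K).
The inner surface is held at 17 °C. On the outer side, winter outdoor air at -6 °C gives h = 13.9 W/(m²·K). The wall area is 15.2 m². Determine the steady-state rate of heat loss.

Q ≈ 1210 W

Thermal resistances in series:
R_common brick = L/(kA) = 0.175/(0.805×15.2) = 0.0143 K/W
R_outer film = 1/(h_o·A) = 1/(13.9×15.2) = 0.004733 K/W
R_total = 0.01904 K/W
Q = ΔT / R_total = 23 / 0.01904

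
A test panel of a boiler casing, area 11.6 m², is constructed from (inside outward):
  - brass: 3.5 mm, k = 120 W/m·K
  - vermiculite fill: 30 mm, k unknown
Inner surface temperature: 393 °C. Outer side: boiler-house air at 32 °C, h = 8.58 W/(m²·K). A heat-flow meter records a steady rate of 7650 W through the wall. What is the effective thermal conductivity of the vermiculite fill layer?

k ≈ 0.0696 W/(m·K)

Series thermal resistances:
R_brass = L/(kA) = 0.0035/(120×11.6) = 2.514×10^-6 K/W
R_outer film = 1/(h_o·A) = 1/(8.58×11.6) = 0.01005 K/W
Sum of known resistances R_other = 0.01005 K/W
Total R = ΔT/Q = 361/7650 = 0.04719 K/W
R_vermiculite fill = R_total − R_other = 0.03714 K/W
k = L/(R·A) = 0.03/(0.03714×11.6)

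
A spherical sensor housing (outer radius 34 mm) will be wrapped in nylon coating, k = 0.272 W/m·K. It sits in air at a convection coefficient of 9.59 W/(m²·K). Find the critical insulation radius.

For a sphere r_cr = 2k/h = 2×0.272/9.59
r_cr = 56.7 mm; since the bare radius (34 mm) is below r_cr, adding a thin layer of insulation will *increase* heat loss.

r_cr ≈ 56.7 mm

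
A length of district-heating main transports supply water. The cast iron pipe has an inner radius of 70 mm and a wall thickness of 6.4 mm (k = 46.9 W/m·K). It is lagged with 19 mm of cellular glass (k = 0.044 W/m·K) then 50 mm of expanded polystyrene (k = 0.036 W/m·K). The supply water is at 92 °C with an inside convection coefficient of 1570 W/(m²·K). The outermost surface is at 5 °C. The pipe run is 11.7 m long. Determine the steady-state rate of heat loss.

Q ≈ 382 W

Radial resistances (cylindrical: R_cond = ln(r_o/r_i)/(2πkL), R_conv = 1/(h·2πrL)):
R_inner film = 1/(h_i·2πr₁L) = 1/(1570×2π×0.07×11.7) = 1.238×10^-4 K/W
R_cast iron pipe wall = ln(76.4/70)/(2π×46.9×11.7) = 2.538×10^-5 K/W
R_cellular glass = ln(95.4/76.4)/(2π×0.044×11.7) = 0.06866 K/W
R_expanded polystyrene = ln(145.4/95.4)/(2π×0.036×11.7) = 0.1592 K/W
R_total = 0.228 K/W
Q = ΔT/R_total = 87/0.228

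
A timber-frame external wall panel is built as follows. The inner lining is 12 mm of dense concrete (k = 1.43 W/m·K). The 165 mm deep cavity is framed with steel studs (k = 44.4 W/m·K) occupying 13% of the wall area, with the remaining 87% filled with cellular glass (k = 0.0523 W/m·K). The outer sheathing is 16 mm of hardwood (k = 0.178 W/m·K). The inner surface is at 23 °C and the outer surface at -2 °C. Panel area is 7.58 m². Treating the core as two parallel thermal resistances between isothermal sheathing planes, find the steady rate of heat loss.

Sheathing layers in series; stud and cavity paths in parallel between them.
R_inner = 0.012/(1.43×7.58) = 0.001107 K/W
R_stud  = 0.165/(44.4×0.13×7.58) = 0.003771 K/W
R_cav   = 0.165/(0.0523×0.87×7.58) = 0.4784 K/W
1/R_core = 1/R_stud + 1/R_cav → R_core = 0.003742 K/W
R_outer = 0.016/(0.178×7.58) = 0.01186 K/W
R_total = 0.01671 K/W
Q = ΔT/R_total = 25/0.01671

Q ≈ 1500 W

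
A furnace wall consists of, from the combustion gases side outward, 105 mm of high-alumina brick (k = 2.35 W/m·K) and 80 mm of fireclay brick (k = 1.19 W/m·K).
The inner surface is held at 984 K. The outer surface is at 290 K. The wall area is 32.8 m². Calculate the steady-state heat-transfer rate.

Q ≈ 203000 W

Series thermal resistances:
R_high-alumina brick = L/(kA) = 0.105/(2.35×32.8) = 0.001362 K/W
R_fireclay brick = L/(kA) = 0.08/(1.19×32.8) = 0.00205 K/W
R_total = 0.003412 K/W
Q = ΔT / R_total = 694 / 0.003412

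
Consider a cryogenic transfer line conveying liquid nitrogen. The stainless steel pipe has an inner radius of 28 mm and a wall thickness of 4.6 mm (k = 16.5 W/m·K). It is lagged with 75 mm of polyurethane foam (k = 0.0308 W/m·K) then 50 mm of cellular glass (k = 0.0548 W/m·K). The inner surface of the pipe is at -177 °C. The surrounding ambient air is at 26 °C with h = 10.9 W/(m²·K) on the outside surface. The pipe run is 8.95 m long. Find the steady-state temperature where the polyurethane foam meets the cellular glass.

T ≈ -7.07 °C

For a radial system each layer contributes R = ln(r_out/r_in)/(2πkL); films add R = 1/(hA).
R_stainless steel pipe wall = ln(32.6/28)/(2π×16.5×8.95) = 1.639×10^-4 K/W
R_polyurethane foam = ln(107.6/32.6)/(2π×0.0308×8.95) = 0.6894 K/W
R_cellular glass = ln(157.6/107.6)/(2π×0.0548×8.95) = 0.1238 K/W
R_outer film = 1/(h_o·2πr_oL) = 1/(10.9×2π×0.1576×8.95) = 0.01035 K/W
R_total = 0.8238 K/W
Q = ΔT/R_total = 203/0.8238
Q = 246 W
T_interface = T_inner + Q·ΣR(inner→interface) = -177 + 246×0.6896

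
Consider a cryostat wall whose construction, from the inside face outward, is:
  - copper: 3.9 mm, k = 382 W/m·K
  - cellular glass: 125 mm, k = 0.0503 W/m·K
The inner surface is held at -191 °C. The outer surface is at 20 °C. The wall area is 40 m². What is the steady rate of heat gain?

Series thermal resistances:
R_copper = L/(kA) = 0.0039/(382×40) = 2.552×10^-7 K/W
R_cellular glass = L/(kA) = 0.125/(0.0503×40) = 0.06213 K/W
R_total = 0.06213 K/W
Q = ΔT / R_total = 211 / 0.06213

Q ≈ 3400 W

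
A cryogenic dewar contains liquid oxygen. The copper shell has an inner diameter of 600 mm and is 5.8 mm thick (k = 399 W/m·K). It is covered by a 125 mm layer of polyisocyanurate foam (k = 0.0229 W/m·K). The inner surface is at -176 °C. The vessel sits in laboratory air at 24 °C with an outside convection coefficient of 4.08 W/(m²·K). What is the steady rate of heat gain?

Q ≈ 58.8 W

Each spherical layer contributes R = (1/r_i − 1/r_o)/(4πk):
R_copper shell = (1/0.3 − 1/0.3058)/(4π×399) = 1.261×10^-5 K/W
R_polyisocyanurate foam = (1/0.3058 − 1/0.4308)/(4π×0.0229) = 3.297 K/W
R_outer film = 1/(h·4πr_o²) = 1/(4.08×4π×0.4308²) = 0.1051 K/W
R_total = 3.402 K/W
Q = ΔT/R_total = 200/3.402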